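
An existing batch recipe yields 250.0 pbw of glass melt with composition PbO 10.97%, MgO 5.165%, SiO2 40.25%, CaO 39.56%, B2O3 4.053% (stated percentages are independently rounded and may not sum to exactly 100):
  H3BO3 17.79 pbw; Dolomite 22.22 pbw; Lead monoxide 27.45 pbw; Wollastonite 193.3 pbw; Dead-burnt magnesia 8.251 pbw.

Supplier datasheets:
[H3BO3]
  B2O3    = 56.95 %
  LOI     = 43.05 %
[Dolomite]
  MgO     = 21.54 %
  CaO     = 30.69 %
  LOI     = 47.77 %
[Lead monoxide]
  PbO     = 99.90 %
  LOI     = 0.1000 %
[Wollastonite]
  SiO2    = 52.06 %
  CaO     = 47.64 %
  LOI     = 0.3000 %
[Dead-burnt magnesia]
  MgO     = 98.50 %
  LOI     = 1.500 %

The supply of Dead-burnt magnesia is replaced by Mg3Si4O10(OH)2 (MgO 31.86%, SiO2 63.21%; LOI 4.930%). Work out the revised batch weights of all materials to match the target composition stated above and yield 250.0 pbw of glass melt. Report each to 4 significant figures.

Mid-chain values appear, with 4-significant-figure rounding, alongside each step. Every computation maintains full precision from start to finish — each reported number receives exactly one rounding; all derived quantities, including totals, the five compositions, glass mass, the yield, ignition loss, are recomputed from the weighed amounts on 250.0 pbw of glass at full float precision precisely as stated by question or answer.
Oxide mass targets, per 250.0 pbw glass melt:
  PbO: 10.97% × 250.0 = 27.42 pbw
  MgO: 5.165% × 250.0 = 12.91 pbw
  SiO2: 40.25% × 250.0 = 100.6 pbw
  CaO: 39.56% × 250.0 = 98.90 pbw
  B2O3: 4.053% × 250.0 = 10.13 pbw
Oxide-by-oxide audit using the reported weights, versus the basis set out (target by target, the sums agree once rounding is allowed for):
  PbO: 27.45·0.9990 = 27.42 pbw (target 27.42 pbw)
  MgO: 43.36·0.2154 + 11.22·0.3186 = 12.91 pbw (target 12.91 pbw)
  SiO2: 179.7·0.5206 + 11.22·0.6321 = 100.6 pbw (target 100.6 pbw)
  CaO: 43.36·0.3069 + 179.7·0.4764 = 98.92 pbw (target 98.90 pbw)
  B2O3: 17.79·0.5695 = 10.13 pbw (target 10.13 pbw)
Auditing the glass mass value: batch total minus LOI = 250.0 pbw (per-oxide target masses sum to 250.0 pbw; the stated basis being 250.0 pbw — deltas are rounding alone).
Summing the batch: Σ batch = 279.5 pbw; Σ batch·LOI gives LOI loss = 29.49 pbw; glass ÷ batch gives a yield of 89.45%.

Revised batch per 250.0 pbw glass melt:
  H3BO3: 17.79 pbw
  Dolomite: 43.36 pbw
  Lead monoxide: 27.45 pbw
  Wollastonite: 179.7 pbw
  Mg3Si4O10(OH)2: 11.22 pbw
Total batch = 279.5 pbw; LOI loss = 29.49 pbw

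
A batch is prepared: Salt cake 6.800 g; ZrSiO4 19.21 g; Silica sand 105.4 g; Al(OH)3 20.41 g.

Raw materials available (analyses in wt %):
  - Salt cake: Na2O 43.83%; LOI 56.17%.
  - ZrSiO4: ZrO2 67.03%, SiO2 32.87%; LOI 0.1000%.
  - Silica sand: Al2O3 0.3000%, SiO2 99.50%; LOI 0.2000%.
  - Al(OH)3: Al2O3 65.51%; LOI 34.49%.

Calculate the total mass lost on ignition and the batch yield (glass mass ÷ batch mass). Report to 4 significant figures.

Full float precision is carried from start to finish — working values are printed, with 4-significant-digit rounding, in the working. A single rounding yields each reported figure. Derived quantities (yield, totals, four oxide percentages, LOI, net glass mass) are rebuilt from the batch weights on 140.7 g of glass at full precision as quoted within the problem or answer text.
Ignition loss by material:
  Salt cake: 6.800 × 0.5617 = 3.820 g
  ZrSiO4: 19.21 × 0.001000 = 0.01921 g
  Silica sand: 105.4 × 0.002000 = 0.2108 g
  Al(OH)3: 20.41 × 0.3449 = 7.039 g
Total LOI = 11.09 g
Glass = batch − LOI = 151.8 − 11.09 = 140.7 g

LOI loss = 11.09 g; glass = 140.7 g; yield = 92.70%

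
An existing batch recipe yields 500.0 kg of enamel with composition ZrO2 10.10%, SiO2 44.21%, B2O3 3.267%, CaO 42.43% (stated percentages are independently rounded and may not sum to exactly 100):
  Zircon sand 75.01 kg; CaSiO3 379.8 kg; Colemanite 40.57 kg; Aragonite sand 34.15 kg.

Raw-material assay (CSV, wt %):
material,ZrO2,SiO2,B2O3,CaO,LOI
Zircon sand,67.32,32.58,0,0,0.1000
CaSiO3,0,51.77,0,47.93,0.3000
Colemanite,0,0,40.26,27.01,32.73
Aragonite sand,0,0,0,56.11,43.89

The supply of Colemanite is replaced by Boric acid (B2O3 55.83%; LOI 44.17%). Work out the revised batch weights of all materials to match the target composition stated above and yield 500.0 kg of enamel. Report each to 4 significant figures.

Revised batch per 500.0 kg enamel:
  Zircon sand: 75.01 kg
  CaSiO3: 379.8 kg
  Boric acid: 29.26 kg
  Aragonite sand: 53.69 kg
Total batch = 537.8 kg; LOI loss = 37.70 kg

Working values appear rounded to four significant figures in the working. Exact precision is held in every operation; each reported number is rounded once only; all derived quantities, including totals, four oxide percentages, LOI, yield, net glass mass, are carried starting from the weights per 500.0 kg of glass at full float precision exactly as shown in problem or answer.
Oxide-by-oxide targets in 500.0 kg enamel:
  ZrO2: 10.10% × 500.0 = 50.50 kg
  SiO2: 44.21% × 500.0 = 221.0 kg
  B2O3: 3.267% × 500.0 = 16.34 kg
  CaO: 42.43% × 500.0 = 212.2 kg
Mass-balance tally per oxide working from each reported weight, per the basis as stated (summed amounts equal target values within answer rounding):
  ZrO2: 75.01·0.6732 = 50.50 kg (target 50.50 kg)
  SiO2: 75.01·0.3258 + 379.8·0.5177 = 221.1 kg (target 221.0 kg)
  B2O3: 29.26·0.5583 = 16.34 kg (target 16.34 kg)
  CaO: 379.8·0.4793 + 53.69·0.5611 = 212.2 kg (target 212.2 kg)
Glass-mass sanity pass: batch Σ − ignition loss = 500.1 kg (the targets, summed, come to 500.0 kg; with the basis standing at 500.0 kg — differing by rounding only).
Batch total: Σ batch = 537.8 kg; LOI removed, Σ of batch·LOI: 37.70 kg; the yield ratio, glass ÷ batch: 92.99%.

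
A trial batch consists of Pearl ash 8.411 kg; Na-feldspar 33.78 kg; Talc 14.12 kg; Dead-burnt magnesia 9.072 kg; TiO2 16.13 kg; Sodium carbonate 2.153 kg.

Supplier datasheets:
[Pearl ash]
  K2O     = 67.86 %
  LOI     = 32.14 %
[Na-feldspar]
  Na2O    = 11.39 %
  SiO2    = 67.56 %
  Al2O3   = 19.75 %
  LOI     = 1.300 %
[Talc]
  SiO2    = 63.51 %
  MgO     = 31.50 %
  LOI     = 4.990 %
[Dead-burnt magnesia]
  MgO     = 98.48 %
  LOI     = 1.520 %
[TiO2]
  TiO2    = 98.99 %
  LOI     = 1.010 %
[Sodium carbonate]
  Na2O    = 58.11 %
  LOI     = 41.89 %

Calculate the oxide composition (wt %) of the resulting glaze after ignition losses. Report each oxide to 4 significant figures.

All arithmetic keeps exact precision end to end; mid-chain values are shown (rounded to four significant figures) across the worked steps; a single rounding yields every reported number; derived quantities, including six oxide percentages, the yield, totals, LOI, glass mass, are rebuilt using the weight values for 78.62 kg of glass at exact precision, as quoted within problem or answer.
Oxide masses out of the charge:
  Na2O: 33.78·0.1139 + 2.153·0.5811 = 5.099 kg
  K2O: 8.411·0.6786 = 5.708 kg
  SiO2: 33.78·0.6756 + 14.12·0.6351 = 31.79 kg
  MgO: 14.12·0.3150 + 9.072·0.9848 = 13.38 kg
  TiO2: 16.13·0.9899 = 15.97 kg
  Al2O3: 33.78·0.1975 = 6.672 kg
LOI: 8.411·0.3214 + 33.78·0.01300 + 14.12·0.04990 + 9.072·0.01520 + 16.13·0.01010 + 2.153·0.4189 = 5.050 kg
Glass = total batch minus LOI = 83.67 − 5.050 = 78.62 kg (matching Σ of the oxides)
wt %: oxide over glass, times 100

Glass mass = 78.62 kg (batch 83.67 − LOI 5.050).
Composition: Na2O 6.485%, K2O 7.260%, SiO2 40.44%, MgO 17.02%, TiO2 20.31%, Al2O3 8.486%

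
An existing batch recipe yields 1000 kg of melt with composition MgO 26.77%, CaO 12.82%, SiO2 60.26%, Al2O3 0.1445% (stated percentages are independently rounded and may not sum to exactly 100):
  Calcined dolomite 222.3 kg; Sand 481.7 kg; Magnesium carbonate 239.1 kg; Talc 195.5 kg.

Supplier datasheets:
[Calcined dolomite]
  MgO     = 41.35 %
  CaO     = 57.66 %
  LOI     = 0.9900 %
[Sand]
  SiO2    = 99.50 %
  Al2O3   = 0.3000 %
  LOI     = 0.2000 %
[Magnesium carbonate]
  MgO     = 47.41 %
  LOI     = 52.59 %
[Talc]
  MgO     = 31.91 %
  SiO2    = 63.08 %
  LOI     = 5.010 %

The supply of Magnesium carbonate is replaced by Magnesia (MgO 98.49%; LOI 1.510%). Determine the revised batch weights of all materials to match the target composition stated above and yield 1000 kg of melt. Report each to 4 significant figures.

Values along the way appear, with 4-significant-digit rounding, at each printed step — the whole derivation maintains full precision from start to finish. Exactly one rounding lands on every reported figure; the derived quantities (four oxide percentages, the yield, the totals, net glass mass, LOI) are recomputed from the weighed amounts for 1000 kg of glass in full precision, as they appear in the problem or answer text.
Oxide mass targets, per 1000 kg melt:
  MgO: 26.77% × 1000 = 267.7 kg
  CaO: 12.82% × 1000 = 128.2 kg
  SiO2: 60.26% × 1000 = 602.6 kg
  Al2O3: 0.1445% × 1000 = 1.445 kg
Sums-versus-targets review using the reported weights, at the basis given (every target is met by its sum within answer rounding):
  MgO: 222.3·0.4135 + 115.1·0.9849 + 195.5·0.3191 = 267.7 kg (target 267.7 kg)
  CaO: 222.3·0.5766 = 128.2 kg (target 128.2 kg)
  SiO2: 481.7·0.9950 + 195.5·0.6308 = 602.6 kg (target 602.6 kg)
  Al2O3: 481.7·0.003000 = 1.445 kg (target 1.445 kg)
Glass mass check: the batch minus its LOI: 999.9 kg (per-oxide target masses sum to 999.9 kg; stated basis 1000 kg — rounding explains the deltas).
Adding the batch up: Σ batch = 1015 kg; LOI removed, Σ of batch·LOI: 14.70 kg; the yield ratio, glass ÷ batch: 98.55%.

Revised batch per 1000 kg melt:
  Calcined dolomite: 222.3 kg
  Sand: 481.7 kg
  Magnesia: 115.1 kg
  Talc: 195.5 kg
Total batch = 1015 kg; LOI loss = 14.70 kg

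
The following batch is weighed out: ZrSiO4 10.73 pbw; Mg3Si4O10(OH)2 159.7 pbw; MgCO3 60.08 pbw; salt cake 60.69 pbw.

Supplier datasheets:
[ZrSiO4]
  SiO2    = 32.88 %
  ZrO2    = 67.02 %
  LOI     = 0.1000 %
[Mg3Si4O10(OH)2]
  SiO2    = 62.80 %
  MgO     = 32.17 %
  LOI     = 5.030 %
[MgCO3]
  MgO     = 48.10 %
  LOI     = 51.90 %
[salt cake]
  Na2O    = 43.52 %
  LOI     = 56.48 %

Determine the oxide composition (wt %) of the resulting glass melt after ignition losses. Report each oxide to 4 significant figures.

Glass mass = 217.7 pbw (batch 291.2 − LOI 73.50).
Composition: SiO2 47.69%, Na2O 12.13%, MgO 36.87%, ZrO2 3.303%

Intermediates are displayed with 4-significant-figure rounding as written. Each numeric step runs at full float precision end to end; each reported figure is rounded only once. All derived quantities, which include the yield, LOI, the totals, net glass mass, four oxide percentages, are rebuilt in full precision, exactly as printed in problem or answer, using the weight values for 217.7 pbw of glass.
Delivered oxide masses:
  SiO2: 10.73·0.3288 + 159.7·0.6280 = 103.8 pbw
  Na2O: 60.69·0.4352 = 26.41 pbw
  MgO: 159.7·0.3217 + 60.08·0.4810 = 80.27 pbw
  ZrO2: 10.73·0.6702 = 7.191 pbw
LOI: 10.73·0.001000 + 159.7·0.05030 + 60.08·0.5190 + 60.69·0.5648 = 73.50 pbw
Resulting glass, batch − LOI: 291.2 − 73.50 = 217.7 pbw (equal to the oxide-mass sum)
oxide / glass × 100 gives the wt %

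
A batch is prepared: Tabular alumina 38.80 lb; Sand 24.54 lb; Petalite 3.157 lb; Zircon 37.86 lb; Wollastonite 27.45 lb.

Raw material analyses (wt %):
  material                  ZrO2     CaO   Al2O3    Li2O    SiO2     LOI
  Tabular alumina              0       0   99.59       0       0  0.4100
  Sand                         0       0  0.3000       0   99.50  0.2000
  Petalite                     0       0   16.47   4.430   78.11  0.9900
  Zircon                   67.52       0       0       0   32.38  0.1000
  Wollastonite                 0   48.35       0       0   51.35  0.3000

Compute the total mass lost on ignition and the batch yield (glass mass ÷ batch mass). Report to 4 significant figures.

LOI loss = 0.3596 lb; glass = 131.4 lb; yield = 99.73%

Intermediates are displayed, rounded to 4 significant figures, on the page. All internal work keeps full precision at every stage. Each reported figure carries a single rounding. All derived quantities, which include yield, five oxide percentages, ignition loss, totals, net glass mass, are carried in exact precision, precisely as stated by question or answer, using the weight values per 131.4 lb of glass.
Each material's LOI contribution:
  Tabular alumina: 38.80 × 0.004100 = 0.1591 lb
  Sand: 24.54 × 0.002000 = 0.04908 lb
  Petalite: 3.157 × 0.009900 = 0.03125 lb
  Zircon: 37.86 × 0.001000 = 0.03786 lb
  Wollastonite: 27.45 × 0.003000 = 0.08235 lb
Total LOI = 0.3596 lb
Glass = batch − LOI = 131.8 − 0.3596 = 131.4 lb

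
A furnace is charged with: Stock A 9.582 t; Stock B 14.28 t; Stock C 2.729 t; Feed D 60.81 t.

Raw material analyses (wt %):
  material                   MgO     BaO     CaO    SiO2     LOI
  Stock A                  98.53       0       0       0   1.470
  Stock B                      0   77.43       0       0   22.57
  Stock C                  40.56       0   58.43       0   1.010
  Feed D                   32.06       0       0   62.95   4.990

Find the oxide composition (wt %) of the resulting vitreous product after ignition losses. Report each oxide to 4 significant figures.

The intermediate values are printed with 4-significant-figure rounding across the worked steps — each numeric step maintains full float precision through the solve — a single rounding yields each reported number; derived quantities are rebuilt in full float precision (glass mass, ignition loss, the totals, yield, the four compositions) starting from the weights at 80.98 t of glass as they appear in the question or the answer.
What the batch supplies per oxide:
  MgO: 9.582·0.9853 + 2.729·0.4056 + 60.81·0.3206 = 30.04 t
  BaO: 14.28·0.7743 = 11.06 t
  CaO: 2.729·0.5843 = 1.595 t
  SiO2: 60.81·0.6295 = 38.28 t
LOI: 9.582·0.01470 + 14.28·0.2257 + 2.729·0.01010 + 60.81·0.04990 = 6.426 t
Net of LOI, the glass mass = 87.40 − 6.426 = 80.98 t (equal to the oxide-mass sum)
wt %: oxide over glass, times 100

Glass mass = 80.98 t (batch 87.40 − LOI 6.426).
Composition: MgO 37.10%, BaO 13.65%, CaO 1.969%, SiO2 47.27%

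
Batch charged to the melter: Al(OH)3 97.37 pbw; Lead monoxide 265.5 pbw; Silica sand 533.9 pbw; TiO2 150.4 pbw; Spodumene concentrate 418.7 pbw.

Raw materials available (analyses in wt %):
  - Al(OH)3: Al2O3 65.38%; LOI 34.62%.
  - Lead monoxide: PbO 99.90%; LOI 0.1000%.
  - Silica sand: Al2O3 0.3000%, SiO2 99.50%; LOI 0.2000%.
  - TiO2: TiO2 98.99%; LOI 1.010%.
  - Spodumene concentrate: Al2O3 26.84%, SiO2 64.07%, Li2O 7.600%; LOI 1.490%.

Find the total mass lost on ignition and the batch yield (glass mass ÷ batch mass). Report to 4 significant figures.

All arithmetic carries full float precision through every step; the intermediate values are printed (rounded to 4 significant figures) between the steps; a single rounding finalizes each reported number. Derived quantities (LOI, the yield, glass mass, the totals, five oxide percentages) are computed starting from the weights for 1423 pbw of glass at full float precision as quoted within problem or answer.
Each material's LOI contribution:
  Al(OH)3: 97.37 × 0.3462 = 33.71 pbw
  Lead monoxide: 265.5 × 0.001000 = 0.2655 pbw
  Silica sand: 533.9 × 0.002000 = 1.068 pbw
  TiO2: 150.4 × 0.01010 = 1.519 pbw
  Spodumene concentrate: 418.7 × 0.01490 = 6.239 pbw
Total LOI = 42.80 pbw
Glass = batch − LOI = 1466 − 42.80 = 1423 pbw

LOI loss = 42.80 pbw; glass = 1423 pbw; yield = 97.08%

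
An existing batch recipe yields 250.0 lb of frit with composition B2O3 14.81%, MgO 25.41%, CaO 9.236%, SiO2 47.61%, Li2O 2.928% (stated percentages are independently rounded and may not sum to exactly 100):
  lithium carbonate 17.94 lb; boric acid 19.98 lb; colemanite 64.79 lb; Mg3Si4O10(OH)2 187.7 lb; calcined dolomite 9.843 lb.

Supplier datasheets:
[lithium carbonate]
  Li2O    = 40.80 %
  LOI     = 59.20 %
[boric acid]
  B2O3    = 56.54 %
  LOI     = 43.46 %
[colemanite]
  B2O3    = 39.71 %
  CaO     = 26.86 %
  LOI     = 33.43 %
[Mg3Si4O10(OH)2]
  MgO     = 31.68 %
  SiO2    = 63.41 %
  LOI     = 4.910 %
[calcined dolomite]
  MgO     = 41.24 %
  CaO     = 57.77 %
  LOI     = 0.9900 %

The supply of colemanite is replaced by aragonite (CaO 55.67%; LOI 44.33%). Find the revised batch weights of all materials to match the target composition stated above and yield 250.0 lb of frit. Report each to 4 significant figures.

Every computation runs at exact precision from start to finish; working values are shown, rounded to 4 significant digits, within the worked lines; every reported value undergoes a single rounding — all derived quantities, which include five oxide percentages, ignition loss, the totals, yield, glass mass, are rebuilt in exact precision, as quoted within either problem or answer, from the weighed amounts for 250.0 lb of glass.
The oxide mass targets at 250.0 lb frit:
  B2O3: 14.81% × 250.0 = 37.02 lb
  MgO: 25.41% × 250.0 = 63.52 lb
  CaO: 9.236% × 250.0 = 23.09 lb
  SiO2: 47.61% × 250.0 = 119.0 lb
  Li2O: 2.928% × 250.0 = 7.320 lb
Oxide-by-oxide audit using the reported weights, per the basis as stated (summed amounts equal target values modulo rounding of the values):
  B2O3: 65.48·0.5654 = 37.02 lb (target 37.02 lb)
  MgO: 187.7·0.3168 + 9.843·0.4124 = 63.52 lb (target 63.52 lb)
  CaO: 31.26·0.5567 + 9.843·0.5777 = 23.09 lb (target 23.09 lb)
  SiO2: 187.7·0.6341 = 119.0 lb (target 119.0 lb)
  Li2O: 17.94·0.4080 = 7.320 lb (target 7.320 lb)
The glass-mass cross-check: batch total minus LOI = 250.0 lb (oxide target masses add up to 250.0 lb; stated basis 250.0 lb — gaps are rounding artifacts).
Whole-batch sum: Σ batch = 312.2 lb; ignition loss, Σ(batch × LOI) = 62.25 lb; as yield: glass ÷ batch → 80.06%.

Revised batch per 250.0 lb frit:
  lithium carbonate: 17.94 lb
  boric acid: 65.48 lb
  aragonite: 31.26 lb
  Mg3Si4O10(OH)2: 187.7 lb
  calcined dolomite: 9.843 lb
Total batch = 312.2 lb; LOI loss = 62.25 lb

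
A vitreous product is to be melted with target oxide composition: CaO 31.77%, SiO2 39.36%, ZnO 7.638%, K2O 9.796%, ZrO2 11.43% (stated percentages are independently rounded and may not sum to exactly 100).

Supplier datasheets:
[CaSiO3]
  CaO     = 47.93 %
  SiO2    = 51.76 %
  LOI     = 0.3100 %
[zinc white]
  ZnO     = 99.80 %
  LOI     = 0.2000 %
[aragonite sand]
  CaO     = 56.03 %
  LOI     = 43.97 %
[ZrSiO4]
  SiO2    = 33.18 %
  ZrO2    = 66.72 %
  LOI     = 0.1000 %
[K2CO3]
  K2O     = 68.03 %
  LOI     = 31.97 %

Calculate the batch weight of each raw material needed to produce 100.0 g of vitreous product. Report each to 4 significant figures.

Batch per 100.0 g vitreous product:
  CaSiO3: 65.06 g
  zinc white: 7.653 g
  aragonite sand: 1.046 g
  ZrSiO4: 17.13 g
  K2CO3: 14.40 g
Total batch = 105.3 g; LOI loss = 5.298 g; yield = 94.97%

The intermediate values are shown, rounded to four significant digits, when written out — every computation keeps full float precision throughout; a single rounding completes every reported result; all derived quantities (glass mass, the totals, five oxide percentages, the yield, ignition loss) are carried using the weight values for 100.0 g of glass in exact precision, as given in either problem or answer.
Oxide-by-oxide targets in 100.0 g vitreous product:
  CaO: 31.77% × 100.0 = 31.77 g
  SiO2: 39.36% × 100.0 = 39.36 g
  ZnO: 7.638% × 100.0 = 7.638 g
  K2O: 9.796% × 100.0 = 9.796 g
  ZrO2: 11.43% × 100.0 = 11.43 g
A balance pass over the oxides, with the batch weights as given, for the quoted basis mass (every target is met by its sum modulo rounding of the values):
  CaO: 65.06·0.4793 + 1.046·0.5603 = 31.77 g (target 31.77 g)
  SiO2: 65.06·0.5176 + 17.13·0.3318 = 39.36 g (target 39.36 g)
  ZnO: 7.653·0.9980 = 7.638 g (target 7.638 g)
  K2O: 14.40·0.6803 = 9.796 g (target 9.796 g)
  ZrO2: 17.13·0.6672 = 11.43 g (target 11.43 g)
Glass-mass bookkeeping: Σ batch − LOI loss = 99.99 g (summing oxide targets gives 99.99 g; with the basis standing at 100.0 g — any gap is answer rounding).
Total batch = Σ batch = 105.3 g; LOI loss = Σ batch·LOI = 5.298 g; yield = glass ÷ total batch = 94.97%.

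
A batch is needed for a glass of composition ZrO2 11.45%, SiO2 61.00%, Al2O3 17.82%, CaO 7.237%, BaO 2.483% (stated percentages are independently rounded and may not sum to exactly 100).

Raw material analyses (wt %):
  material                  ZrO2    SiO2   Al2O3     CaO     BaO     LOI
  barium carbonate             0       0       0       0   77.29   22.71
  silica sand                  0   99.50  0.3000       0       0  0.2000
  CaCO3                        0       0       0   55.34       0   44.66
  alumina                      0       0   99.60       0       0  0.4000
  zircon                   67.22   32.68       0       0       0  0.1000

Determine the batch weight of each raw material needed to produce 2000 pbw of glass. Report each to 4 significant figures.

Every computation keeps full float precision through every step — in-progress results appear (rounded to four significant digits) as written. A single rounding produces every reported figure — the derived quantities, including totals, net glass mass, yield, LOI, five oxide percentages, are rebuilt starting from the weights on 2000 pbw of glass in exact precision exactly as printed in the question or the answer.
Oxide mass targets, per 2000 pbw glass:
  ZrO2: 11.45% × 2000 = 229.0 pbw
  SiO2: 61.00% × 2000 = 1220 pbw
  Al2O3: 17.82% × 2000 = 356.4 pbw
  CaO: 7.237% × 2000 = 144.7 pbw
  BaO: 2.483% × 2000 = 49.66 pbw
Mass-balance tally per oxide on the weights just shown, at the basis given (sum by sum, the targets are met inside rounding margins):
  ZrO2: 340.7·0.6722 = 229.0 pbw (target 229.0 pbw)
  SiO2: 1114·0.9950 + 340.7·0.3268 = 1220 pbw (target 1220 pbw)
  Al2O3: 1114·0.003000 + 354.5·0.9960 = 356.4 pbw (target 356.4 pbw)
  CaO: 261.5·0.5534 = 144.7 pbw (target 144.7 pbw)
  BaO: 64.25·0.7729 = 49.66 pbw (target 49.66 pbw)
Glass-mass bookkeeping: total batch − LOI = 2000 pbw (targets for the oxides total 2000 pbw; versus the stated basis of 2000 pbw — a pure rounding effect).
Total batch = Σ batch = 2135 pbw; loss to ignition Σ batch·LOI = 135.4 pbw; yield, glass over the total, = 93.66%.

Batch per 2000 pbw glass:
  barium carbonate: 64.25 pbw
  silica sand: 1114 pbw
  CaCO3: 261.5 pbw
  alumina: 354.5 pbw
  zircon: 340.7 pbw
Total batch = 2135 pbw; LOI loss = 135.4 pbw; yield = 93.66%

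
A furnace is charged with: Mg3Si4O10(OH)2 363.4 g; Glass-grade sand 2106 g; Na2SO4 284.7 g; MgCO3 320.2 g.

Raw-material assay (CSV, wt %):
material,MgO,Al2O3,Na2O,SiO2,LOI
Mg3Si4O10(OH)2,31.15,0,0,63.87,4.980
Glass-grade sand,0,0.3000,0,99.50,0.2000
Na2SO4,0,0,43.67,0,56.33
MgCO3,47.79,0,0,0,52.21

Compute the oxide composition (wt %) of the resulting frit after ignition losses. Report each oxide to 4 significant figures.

The working math holds full precision through the solve — working values appear with 4-significant-digit rounding at each printed step; a single rounding completes each reported number; derived quantities, which include totals, yield, the four compositions, LOI, net glass mass, are computed at full precision, as they appear in either problem or answer, starting from the weights on 2724 g of glass.
Mass of each oxide from the mix:
  MgO: 363.4·0.3115 + 320.2·0.4779 = 266.2 g
  Al2O3: 2106·0.003000 = 6.318 g
  Na2O: 284.7·0.4367 = 124.3 g
  SiO2: 363.4·0.6387 + 2106·0.9950 = 2328 g
LOI: 363.4·0.04980 + 2106·0.002000 + 284.7·0.5633 + 320.2·0.5221 = 349.9 g
Net of LOI, the glass mass = 3074 − 349.9 = 2724 g (= Σ oxide masses)
wt % = oxide mass / glass mass × 100

Glass mass = 2724 g (batch 3074 − LOI 349.9).
Composition: MgO 9.772%, Al2O3 0.2319%, Na2O 4.563%, SiO2 85.43%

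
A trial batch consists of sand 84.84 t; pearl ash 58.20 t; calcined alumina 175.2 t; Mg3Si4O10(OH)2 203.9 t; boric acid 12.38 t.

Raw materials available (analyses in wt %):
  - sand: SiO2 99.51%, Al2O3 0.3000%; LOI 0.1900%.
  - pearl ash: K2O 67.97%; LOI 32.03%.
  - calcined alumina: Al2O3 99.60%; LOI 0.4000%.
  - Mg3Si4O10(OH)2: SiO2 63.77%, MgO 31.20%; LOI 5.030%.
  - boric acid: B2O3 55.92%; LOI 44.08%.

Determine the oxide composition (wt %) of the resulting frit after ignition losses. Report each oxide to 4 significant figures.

Glass mass = 499.3 t (batch 534.5 − LOI 35.22).
Composition: B2O3 1.387%, SiO2 42.95%, Al2O3 35.00%, MgO 12.74%, K2O 7.923%

The working math carries full float precision in all steps. The intermediate values appear rounded off to 4 significant figures within the worked lines. Exactly one rounding goes into each reported value. Derived quantities are computed from the weighed amounts for 499.3 t of glass in full precision (five oxide percentages, the yield, LOI, totals, glass mass) as quoted within either problem or answer.
Per-oxide mass from batch:
  B2O3: 12.38·0.5592 = 6.923 t
  SiO2: 84.84·0.9951 + 203.9·0.6377 = 214.5 t
  Al2O3: 84.84·0.003000 + 175.2·0.9960 = 174.8 t
  MgO: 203.9·0.3120 = 63.62 t
  K2O: 58.20·0.6797 = 39.56 t
LOI: 84.84·0.001900 + 58.20·0.3203 + 175.2·0.004000 + 203.9·0.05030 + 12.38·0.4408 = 35.22 t
Glass mass = batch − LOI = 534.5 − 35.22 = 499.3 t (matching Σ of the oxides)
percent by weight: oxide/glass ×100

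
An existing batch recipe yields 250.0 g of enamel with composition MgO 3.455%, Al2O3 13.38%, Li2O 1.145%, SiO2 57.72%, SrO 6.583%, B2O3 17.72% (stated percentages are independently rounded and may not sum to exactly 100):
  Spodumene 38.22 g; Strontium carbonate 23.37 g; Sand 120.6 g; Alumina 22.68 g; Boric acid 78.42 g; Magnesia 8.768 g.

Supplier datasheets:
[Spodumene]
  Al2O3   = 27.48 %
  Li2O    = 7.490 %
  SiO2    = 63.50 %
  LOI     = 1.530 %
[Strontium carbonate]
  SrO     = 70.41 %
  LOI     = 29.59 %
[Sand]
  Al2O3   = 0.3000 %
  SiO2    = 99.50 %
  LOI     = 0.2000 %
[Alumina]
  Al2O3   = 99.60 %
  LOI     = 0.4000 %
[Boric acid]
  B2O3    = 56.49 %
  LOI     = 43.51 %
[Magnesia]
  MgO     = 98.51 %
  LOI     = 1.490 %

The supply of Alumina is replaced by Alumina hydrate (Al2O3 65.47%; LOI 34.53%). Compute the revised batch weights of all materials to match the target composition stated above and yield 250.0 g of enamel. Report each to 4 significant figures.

Revised batch per 250.0 g enamel:
  Spodumene: 38.22 g
  Strontium carbonate: 23.37 g
  Sand: 120.6 g
  Alumina hydrate: 34.50 g
  Boric acid: 78.42 g
  Magnesia: 8.768 g
Total batch = 303.9 g; LOI loss = 53.91 g

Working values are printed with 4-significant-digit rounding as written; full precision is carried throughout — a single rounding yields every reported figure. All derived quantities are recomputed from the weighed amounts on 250.0 g of glass at full float precision (ignition loss, the totals, glass mass, the yield, the six compositions), as quoted within the problem or the answer.
Oxide mass targets, per 250.0 g enamel:
  MgO: 3.455% × 250.0 = 8.638 g
  Al2O3: 13.38% × 250.0 = 33.45 g
  Li2O: 1.145% × 250.0 = 2.862 g
  SiO2: 57.72% × 250.0 = 144.3 g
  SrO: 6.583% × 250.0 = 16.46 g
  B2O3: 17.72% × 250.0 = 44.30 g
Mass-balance tally per oxide from the weights as reported, against the basis in use (target by target, the sums agree inside rounding margins):
  MgO: 8.768·0.9851 = 8.637 g (target 8.638 g)
  Al2O3: 38.22·0.2748 + 120.6·0.003000 + 34.50·0.6547 = 33.45 g (target 33.45 g)
  Li2O: 38.22·0.07490 = 2.863 g (target 2.862 g)
  SiO2: 38.22·0.6350 + 120.6·0.9950 = 144.3 g (target 144.3 g)
  SrO: 23.37·0.7041 = 16.45 g (target 16.46 g)
  B2O3: 78.42·0.5649 = 44.30 g (target 44.30 g)
Glass-mass bookkeeping: whole batch net of LOI = 250.0 g (targets for the oxides total 250.0 g; stated basis 250.0 g — a pure rounding effect).
Adding the batch up: Σ batch = 303.9 g; loss to ignition Σ batch·LOI = 53.91 g; the yield ratio, glass ÷ batch: 82.26%.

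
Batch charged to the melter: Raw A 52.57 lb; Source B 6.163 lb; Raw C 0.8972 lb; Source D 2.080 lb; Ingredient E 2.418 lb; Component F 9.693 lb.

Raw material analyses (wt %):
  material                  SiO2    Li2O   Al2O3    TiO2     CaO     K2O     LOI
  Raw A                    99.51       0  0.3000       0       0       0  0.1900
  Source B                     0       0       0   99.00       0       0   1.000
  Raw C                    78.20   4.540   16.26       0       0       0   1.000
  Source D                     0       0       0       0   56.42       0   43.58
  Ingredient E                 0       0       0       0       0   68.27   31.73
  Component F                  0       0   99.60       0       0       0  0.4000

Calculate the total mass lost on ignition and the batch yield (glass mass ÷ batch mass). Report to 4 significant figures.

Intermediates are displayed, rounded to four significant figures, within the worked lines; all arithmetic carries full float precision all the way through — each reported figure takes a single rounding; derived quantities are re-derived starting from the weights for 71.94 lb of glass at exact precision (the six compositions, the totals, net glass mass, ignition loss, yield), exactly as shown in the problem or the answer.
LOI of each material in turn:
  Raw A: 52.57 × 0.001900 = 0.09988 lb
  Source B: 6.163 × 0.01000 = 0.06163 lb
  Raw C: 0.8972 × 0.01000 = 0.008972 lb
  Source D: 2.080 × 0.4358 = 0.9065 lb
  Ingredient E: 2.418 × 0.3173 = 0.7672 lb
  Component F: 9.693 × 0.004000 = 0.03877 lb
Total LOI = 1.883 lb
Glass = batch − LOI = 73.82 − 1.883 = 71.94 lb

LOI loss = 1.883 lb; glass = 71.94 lb; yield = 97.45%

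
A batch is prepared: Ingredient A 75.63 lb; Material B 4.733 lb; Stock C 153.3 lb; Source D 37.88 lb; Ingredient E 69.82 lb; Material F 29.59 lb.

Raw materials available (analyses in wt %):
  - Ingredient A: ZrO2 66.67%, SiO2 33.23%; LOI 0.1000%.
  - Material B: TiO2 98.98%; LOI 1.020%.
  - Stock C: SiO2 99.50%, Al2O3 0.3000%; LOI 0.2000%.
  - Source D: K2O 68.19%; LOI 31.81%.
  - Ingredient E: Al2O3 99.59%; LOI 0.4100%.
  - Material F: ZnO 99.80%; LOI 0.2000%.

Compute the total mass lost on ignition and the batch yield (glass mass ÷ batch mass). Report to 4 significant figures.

The whole derivation maintains exact precision all the way through — mid-chain values are displayed, with 4-significant-figure rounding, between the steps. Each reported number sees exactly one rounding — the derived quantities (totals, LOI, yield, glass mass, six oxide percentages) are computed using the weight values at 358.1 lb of glass in full float precision exactly as shown in the problem or answer text.
LOI of each material in turn:
  Ingredient A: 75.63 × 0.001000 = 0.07563 lb
  Material B: 4.733 × 0.01020 = 0.04828 lb
  Stock C: 153.3 × 0.002000 = 0.3066 lb
  Source D: 37.88 × 0.3181 = 12.05 lb
  Ingredient E: 69.82 × 0.004100 = 0.2863 lb
  Material F: 29.59 × 0.002000 = 0.05918 lb
Total LOI = 12.83 lb
Glass = batch − LOI = 371.0 − 12.83 = 358.1 lb

LOI loss = 12.83 lb; glass = 358.1 lb; yield = 96.54%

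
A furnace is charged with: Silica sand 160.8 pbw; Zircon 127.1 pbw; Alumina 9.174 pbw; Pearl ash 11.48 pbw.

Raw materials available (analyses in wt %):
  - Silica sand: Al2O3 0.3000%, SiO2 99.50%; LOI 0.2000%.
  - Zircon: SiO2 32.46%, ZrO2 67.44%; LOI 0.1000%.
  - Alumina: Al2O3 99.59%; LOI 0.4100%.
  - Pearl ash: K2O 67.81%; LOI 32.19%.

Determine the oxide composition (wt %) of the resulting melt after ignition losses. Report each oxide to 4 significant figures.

In-progress results appear rounded to 4 significant digits within the worked lines. All internal work carries full precision in every operation. Exactly one rounding goes into each reported result. All derived quantities are carried from the batch weights for 304.4 pbw of glass in full float precision (net glass mass, the yield, the four compositions, ignition loss, totals), as they appear in either problem or answer.
What the batch supplies per oxide:
  Al2O3: 160.8·0.003000 + 9.174·0.9959 = 9.619 pbw
  K2O: 11.48·0.6781 = 7.785 pbw
  SiO2: 160.8·0.9950 + 127.1·0.3246 = 201.3 pbw
  ZrO2: 127.1·0.6744 = 85.72 pbw
LOI: 160.8·0.002000 + 127.1·0.001000 + 9.174·0.004100 + 11.48·0.3219 = 4.182 pbw
batch − LOI leaves glass = 308.6 − 4.182 = 304.4 pbw (= Σ oxide masses)
each oxide over glass, ×100, is wt %

Glass mass = 304.4 pbw (batch 308.6 − LOI 4.182).
Composition: Al2O3 3.160%, K2O 2.558%, SiO2 66.12%, ZrO2 28.16%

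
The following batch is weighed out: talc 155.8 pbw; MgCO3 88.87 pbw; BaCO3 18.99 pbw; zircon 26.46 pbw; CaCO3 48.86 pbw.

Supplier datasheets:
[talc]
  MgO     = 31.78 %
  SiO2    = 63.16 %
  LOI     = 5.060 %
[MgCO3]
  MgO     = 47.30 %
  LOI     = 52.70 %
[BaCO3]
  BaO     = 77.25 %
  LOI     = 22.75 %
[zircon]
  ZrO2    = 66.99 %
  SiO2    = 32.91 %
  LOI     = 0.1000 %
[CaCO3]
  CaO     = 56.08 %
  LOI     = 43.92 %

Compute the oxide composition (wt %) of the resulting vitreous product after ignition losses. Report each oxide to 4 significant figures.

Full float precision is held through every step; values along the way are shown rounded to four significant digits at each printed step; every reported figure takes exactly one rounding. All derived quantities, including yield, LOI, glass mass, the totals, five oxide percentages, are computed using the weight values for 258.5 pbw of glass in exact precision as written in the problem or the answer.
What the batch supplies per oxide:
  ZrO2: 26.46·0.6699 = 17.73 pbw
  CaO: 48.86·0.5608 = 27.40 pbw
  MgO: 155.8·0.3178 + 88.87·0.4730 = 91.55 pbw
  BaO: 18.99·0.7725 = 14.67 pbw
  SiO2: 155.8·0.6316 + 26.46·0.3291 = 107.1 pbw
LOI: 155.8·0.05060 + 88.87·0.5270 + 18.99·0.2275 + 26.46·0.001000 + 48.86·0.4392 = 80.52 pbw
Resulting glass, batch − LOI: 339.0 − 80.52 = 258.5 pbw (equal to the oxide-mass sum)
wt %: oxide over glass, times 100

Glass mass = 258.5 pbw (batch 339.0 − LOI 80.52).
Composition: ZrO2 6.858%, CaO 10.60%, MgO 35.42%, BaO 5.676%, SiO2 41.44%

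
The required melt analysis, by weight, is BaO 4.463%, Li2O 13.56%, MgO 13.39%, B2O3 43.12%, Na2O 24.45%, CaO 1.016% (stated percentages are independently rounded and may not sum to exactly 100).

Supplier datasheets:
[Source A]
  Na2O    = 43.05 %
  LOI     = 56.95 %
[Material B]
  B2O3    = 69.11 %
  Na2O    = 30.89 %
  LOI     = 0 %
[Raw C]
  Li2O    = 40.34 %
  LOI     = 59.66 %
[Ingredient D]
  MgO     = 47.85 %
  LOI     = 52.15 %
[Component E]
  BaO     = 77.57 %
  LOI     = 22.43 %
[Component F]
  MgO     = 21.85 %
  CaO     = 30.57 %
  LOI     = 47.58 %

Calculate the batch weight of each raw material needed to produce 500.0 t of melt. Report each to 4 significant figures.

Intermediates are shown with 4-significant-digit rounding in the working — every computation keeps full float precision at each step. Each reported result is rounded only once. Derived quantities (six oxide percentages, LOI, glass mass, totals, yield) are recomputed at full precision from the weighed amounts per 500.0 t of glass as given in the problem or answer text.
Per-oxide target masses for 500.0 t melt:
  BaO: 4.463% × 500.0 = 22.32 t
  Li2O: 13.56% × 500.0 = 67.80 t
  MgO: 13.39% × 500.0 = 66.95 t
  B2O3: 43.12% × 500.0 = 215.6 t
  Na2O: 24.45% × 500.0 = 122.2 t
  CaO: 1.016% × 500.0 = 5.080 t
Per-oxide balance check using the reported weights, at the basis given (each sum matches its target mass inside rounding margins):
  BaO: 28.77·0.7757 = 22.32 t (target 22.32 t)
  Li2O: 168.1·0.4034 = 67.81 t (target 67.80 t)
  MgO: 132.3·0.4785 + 16.62·0.2185 = 66.94 t (target 66.95 t)
  B2O3: 312.0·0.6911 = 215.6 t (target 215.6 t)
  Na2O: 60.12·0.4305 + 312.0·0.3089 = 122.3 t (target 122.2 t)
  CaO: 16.62·0.3057 = 5.081 t (target 5.080 t)
Glass-mass sanity pass: whole batch net of LOI = 500.0 t (per-oxide target masses sum to 500.0 t; against the stated basis, 500.0 t — a pure rounding effect).
Batch total: Σ batch = 717.9 t; LOI loss = Σ batch·LOI = 217.9 t; yield: glass divided by total = 69.65%.

Batch per 500.0 t melt:
  Source A: 60.12 t
  Material B: 312.0 t
  Raw C: 168.1 t
  Ingredient D: 132.3 t
  Component E: 28.77 t
  Component F: 16.62 t
Total batch = 717.9 t; LOI loss = 217.9 t; yield = 69.65%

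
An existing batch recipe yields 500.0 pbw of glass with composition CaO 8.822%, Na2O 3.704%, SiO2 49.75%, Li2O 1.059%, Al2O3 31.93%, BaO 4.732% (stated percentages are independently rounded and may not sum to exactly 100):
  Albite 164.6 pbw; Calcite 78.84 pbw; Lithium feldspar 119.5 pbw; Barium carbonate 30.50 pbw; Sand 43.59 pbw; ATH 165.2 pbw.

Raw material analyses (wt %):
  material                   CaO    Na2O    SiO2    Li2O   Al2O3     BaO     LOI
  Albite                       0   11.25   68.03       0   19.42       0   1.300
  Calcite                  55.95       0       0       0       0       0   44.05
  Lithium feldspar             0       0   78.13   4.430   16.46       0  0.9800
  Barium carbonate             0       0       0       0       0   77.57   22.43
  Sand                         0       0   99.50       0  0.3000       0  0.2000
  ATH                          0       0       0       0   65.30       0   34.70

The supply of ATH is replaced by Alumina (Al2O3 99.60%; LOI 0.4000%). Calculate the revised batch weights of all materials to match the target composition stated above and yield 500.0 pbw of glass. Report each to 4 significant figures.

The intermediate values appear (rounded to 4 significant figures) within the worked lines — every computation keeps full float precision from start to finish; each reported figure undergoes a single rounding. The derived quantities (the yield, glass mass, six oxide percentages, totals, ignition loss) are recomputed in full float precision from the weighed amounts for 500.0 pbw of glass exactly as shown in question or answer.
Oxide-by-oxide targets in 500.0 pbw glass:
  CaO: 8.822% × 500.0 = 44.11 pbw
  Na2O: 3.704% × 500.0 = 18.52 pbw
  SiO2: 49.75% × 500.0 = 248.8 pbw
  Li2O: 1.059% × 500.0 = 5.295 pbw
  Al2O3: 31.93% × 500.0 = 159.6 pbw
  BaO: 4.732% × 500.0 = 23.66 pbw
Mass-balance tally per oxide working from each reported weight, versus the basis set out (delivered sums recover each target inside rounding margins):
  CaO: 78.84·0.5595 = 44.11 pbw (target 44.11 pbw)
  Na2O: 164.6·0.1125 = 18.52 pbw (target 18.52 pbw)
  SiO2: 164.6·0.6803 + 119.5·0.7813 + 43.59·0.9950 = 248.7 pbw (target 248.8 pbw)
  Li2O: 119.5·0.04430 = 5.294 pbw (target 5.295 pbw)
  Al2O3: 164.6·0.1942 + 119.5·0.1646 + 43.59·0.003000 + 108.3·0.9960 = 159.6 pbw (target 159.6 pbw)
  BaO: 30.50·0.7757 = 23.66 pbw (target 23.66 pbw)
Auditing the glass mass value: Σ batch − LOI loss = 499.9 pbw (summing oxide targets gives 500.0 pbw; basis as stated: 500.0 pbw — differing by rounding only).
Adding the batch up: Σ batch = 545.3 pbw; ignition loss, Σ(batch × LOI) = 45.40 pbw; as yield: glass ÷ batch → 91.67%.

Revised batch per 500.0 pbw glass:
  Albite: 164.6 pbw
  Calcite: 78.84 pbw
  Lithium feldspar: 119.5 pbw
  Barium carbonate: 30.50 pbw
  Sand: 43.59 pbw
  Alumina: 108.3 pbw
Total batch = 545.3 pbw; LOI loss = 45.40 pbw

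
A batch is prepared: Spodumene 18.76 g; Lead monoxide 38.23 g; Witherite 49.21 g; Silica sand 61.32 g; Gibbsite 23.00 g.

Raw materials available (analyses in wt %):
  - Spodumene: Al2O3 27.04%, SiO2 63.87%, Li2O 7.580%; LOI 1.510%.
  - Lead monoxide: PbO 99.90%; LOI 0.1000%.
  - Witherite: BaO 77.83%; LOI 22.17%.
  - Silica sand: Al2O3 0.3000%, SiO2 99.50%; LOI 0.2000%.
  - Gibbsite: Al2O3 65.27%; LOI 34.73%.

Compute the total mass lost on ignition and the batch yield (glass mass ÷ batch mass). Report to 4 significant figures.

LOI loss = 19.34 g; glass = 171.2 g; yield = 89.85%

The whole derivation runs at full float precision through every step; the intermediate values are displayed, with 4-significant-figure rounding, when written out — exactly one rounding goes into each reported figure — derived quantities (yield, glass mass, five oxide percentages, LOI, totals) are re-derived at full float precision using the weight values per 171.2 g of glass as written in problem or answer.
Ignition loss by material:
  Spodumene: 18.76 × 0.01510 = 0.2833 g
  Lead monoxide: 38.23 × 0.001000 = 0.03823 g
  Witherite: 49.21 × 0.2217 = 10.91 g
  Silica sand: 61.32 × 0.002000 = 0.1226 g
  Gibbsite: 23.00 × 0.3473 = 7.988 g
Total LOI = 19.34 g
Glass = batch − LOI = 190.5 − 19.34 = 171.2 g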